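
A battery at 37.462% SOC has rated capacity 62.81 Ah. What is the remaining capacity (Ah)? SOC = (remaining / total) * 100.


remaining = SOC / 100 * total = 37.462 / 100 * 62.81 = 23.53 Ah

23.53 Ah


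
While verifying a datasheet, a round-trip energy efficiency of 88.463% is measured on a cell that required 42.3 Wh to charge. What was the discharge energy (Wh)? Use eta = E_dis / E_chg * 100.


E_dis = eta/100 * E_chg = 88.463/100 * 42.3 = 37.42 Wh

37.42 Wh


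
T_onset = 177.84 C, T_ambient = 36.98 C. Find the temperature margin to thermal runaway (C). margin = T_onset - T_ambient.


Safety margin = 177.84 C - 36.98 C = 140.86 C

140.86 C


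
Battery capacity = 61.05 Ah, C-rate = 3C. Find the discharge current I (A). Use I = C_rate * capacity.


I = C_rate * capacity = 3 * 61.05 = 183.15 A

183.15 A


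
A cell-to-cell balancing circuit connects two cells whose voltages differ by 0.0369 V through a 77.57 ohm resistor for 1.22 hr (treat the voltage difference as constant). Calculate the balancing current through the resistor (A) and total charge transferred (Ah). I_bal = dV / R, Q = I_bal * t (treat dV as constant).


I_bal = dV / R = 0.0369 / 77.57 = 4.7570e-04 A
Q = I_bal * t = 4.7570e-04 * 1.22 = 5.804e-04 Ah

I=4.7570e-04 A, Q=5.804e-04 Ah


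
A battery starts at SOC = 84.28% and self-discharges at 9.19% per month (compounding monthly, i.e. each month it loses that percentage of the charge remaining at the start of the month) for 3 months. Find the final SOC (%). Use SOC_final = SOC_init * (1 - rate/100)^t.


Monthly retention factor = 1 - 9.19/100 = 0.9081
Over 3 months: factor^3 = 0.74886
SOC_final = 84.28 * 0.74886 = 63.11%

63.11%


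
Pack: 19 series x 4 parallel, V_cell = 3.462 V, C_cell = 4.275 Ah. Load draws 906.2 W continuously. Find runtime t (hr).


Step 1: E_pack = Ns * V_cell * Np * C_cell = 19 * 3.462 * 4 * 4.275 = 1124.8 Wh
Step 2: t = E_pack / P = 1124.8 / 906.2 = 1.241 hr

1.241 hr


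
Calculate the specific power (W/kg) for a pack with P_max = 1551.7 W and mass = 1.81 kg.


Specific power = 1551.7 W / 1.81 kg = 857.3 W/kg

857.3 W/kg


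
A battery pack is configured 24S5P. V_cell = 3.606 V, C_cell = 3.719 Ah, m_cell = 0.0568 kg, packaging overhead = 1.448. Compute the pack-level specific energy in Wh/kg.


Step 1: V_pack = 24 * 3.606 = 86.544 V
Step 2: C_pack = 5 * 3.719 = 18.595 Ah
Step 3: E_pack = V_pack * C_pack = 86.544 * 18.595 = 1609.3 Wh
Step 4: m_pack = 24 * 5 * 0.0568 * 1.448 = 9.8696 kg
Step 5: ED = E_pack / m_pack = 1609.3 / 9.8696 = 163.1 Wh/kg

163.1 Wh/kg


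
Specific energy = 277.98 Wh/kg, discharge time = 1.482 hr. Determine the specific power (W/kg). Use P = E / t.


P_specific = E / t = 277.98 / 1.482 = 187.6 W/kg

187.6 W/kg


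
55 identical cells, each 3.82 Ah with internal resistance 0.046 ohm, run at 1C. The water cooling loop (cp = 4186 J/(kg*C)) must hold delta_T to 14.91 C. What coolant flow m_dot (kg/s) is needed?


Step 1: I = 1 * 3.82 = 3.82 A
Step 2: Q_cell = I^2 * R = 3.82^2 * 0.046 = 0.67125 W
Step 3: Q_total = 55 * 0.67125 = 36.919 W
Step 4: m_dot = Q_total / (cp * dT) = 36.919 / (4186 * 14.91) = 5.915e-04 kg/s

5.915e-04 kg/s


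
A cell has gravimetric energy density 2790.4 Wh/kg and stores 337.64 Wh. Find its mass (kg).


m = E / ED = 337.64 / 2790.4 = 0.1210 kg

0.1210 kg


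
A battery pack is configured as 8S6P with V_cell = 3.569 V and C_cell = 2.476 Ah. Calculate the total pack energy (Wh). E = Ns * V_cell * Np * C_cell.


E = Ns * Vcell * Np * Ccell = 8 * 3.569 * 6 * 2.476 = 424.2 Wh

424.2 Wh


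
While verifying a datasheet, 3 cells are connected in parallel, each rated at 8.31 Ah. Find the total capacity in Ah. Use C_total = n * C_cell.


C_total = 3 * 8.31 = 24.93 Ah

24.93 Ah


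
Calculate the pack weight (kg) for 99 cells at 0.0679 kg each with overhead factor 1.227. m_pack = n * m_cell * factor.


Cell mass sum = 99 * 0.0679 = 6.7221 kg
With overhead 1.227: m_pack = 6.7221 * 1.227 = 8.248 kg

8.248 kg


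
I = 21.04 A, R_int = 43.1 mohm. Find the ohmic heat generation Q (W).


Convert: R = 43.1 mohm = 0.0431 ohm
Q = I^2 * R = 21.04^2 * 0.0431 = 19.08 W

19.08 W


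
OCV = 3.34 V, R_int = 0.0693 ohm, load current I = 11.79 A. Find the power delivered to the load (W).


Step 1: V_terminal = OCV - I*R = 3.34 - 11.79 * 0.0693 = 2.523 V
Step 2: P_out = V_terminal * I = 2.523 * 11.79 = 29.75 W

29.75 W


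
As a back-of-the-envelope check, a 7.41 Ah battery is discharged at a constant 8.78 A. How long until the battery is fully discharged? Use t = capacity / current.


Runtime = 7.41 Ah / 8.78 A = 0.8440 hr

0.8440 hr


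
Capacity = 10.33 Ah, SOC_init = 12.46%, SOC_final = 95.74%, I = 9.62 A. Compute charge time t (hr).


delta_Ah = 10.33 * (95.74 - 12.46) / 100 = 8.6028 Ah
t = delta_Ah / I = 8.6028 / 9.62 = 0.8943 hr

0.8943 hr


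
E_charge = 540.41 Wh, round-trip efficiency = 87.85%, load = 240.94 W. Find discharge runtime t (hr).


Step 1: E_discharge = eta/100 * E_charge = 87.85/100 * 540.41 = 474.75 Wh
Step 2: t = E_discharge / P = 474.75 / 240.94 = 1.970 hr

1.970 hr


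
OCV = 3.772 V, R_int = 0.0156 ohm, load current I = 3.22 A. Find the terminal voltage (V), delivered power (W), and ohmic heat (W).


Step 1: V_terminal = OCV - I*R = 3.772 - 3.22 * 0.0156 = 3.7218 V
Step 2: P_out = V_terminal * I = 3.7218 * 3.22 = 11.98 W
Step 3: Q = I^2 * R = 3.22^2 * 0.0156 = 0.1617 W

V=3.7218 V, P=11.98 W, Q=0.1617 W


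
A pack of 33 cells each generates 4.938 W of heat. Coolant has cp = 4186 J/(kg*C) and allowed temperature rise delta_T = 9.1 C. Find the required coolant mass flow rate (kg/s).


Q_total = 33 * 4.938 = 162.95 W
m_dot = Q_total / (cp * dT) = 162.95 / (4186 * 9.1) = 0.004278 kg/s

0.004278 kg/s


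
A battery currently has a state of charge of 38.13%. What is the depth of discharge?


DOD = 100 - SOC = 100 - 38.13 = 61.87%

61.87%


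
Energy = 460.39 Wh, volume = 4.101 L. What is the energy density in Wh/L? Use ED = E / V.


ED = E / V = 460.39 / 4.101 = 112.3 Wh/L

112.3 Wh/L


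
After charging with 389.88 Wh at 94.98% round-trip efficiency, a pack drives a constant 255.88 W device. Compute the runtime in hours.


Step 1: E_discharge = eta/100 * E_charge = 94.98/100 * 389.88 = 370.31 Wh
Step 2: t = E_discharge / P = 370.31 / 255.88 = 1.447 hr

1.447 hr


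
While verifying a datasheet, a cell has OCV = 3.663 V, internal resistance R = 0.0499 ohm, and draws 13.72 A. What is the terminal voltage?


IR drop = 13.72 * 0.0499 = 0.68463 V
V = 3.663 - 0.68463 = 2.978 V

2.978 V


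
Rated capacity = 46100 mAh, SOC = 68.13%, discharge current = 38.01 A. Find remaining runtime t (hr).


Convert: C_total = 46100 mAh = 46.1 Ah
Step 1: remaining = SOC/100 * C_total = 68.13/100 * 46.1 = 31.408 Ah
Step 2: t = remaining / I = 31.408 / 38.01 = 0.8263 hr

0.8263 hr


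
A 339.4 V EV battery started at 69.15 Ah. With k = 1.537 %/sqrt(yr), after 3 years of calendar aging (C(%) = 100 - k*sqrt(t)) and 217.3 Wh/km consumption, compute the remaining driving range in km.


Step 1: capacity retention = 100 - 1.537 * sqrt(3) = 100 - 1.537 * 1.7321 = 97.338%
Step 2: C_now = 69.15 * 97.338/100 = 67.309 Ah
Step 3: E_pack = V * C_now = 339.4 * 67.309 = 22845 Wh
Step 4: range = E_pack / consumption = 22845 / 217.3 = 105.1 km

105.1 km


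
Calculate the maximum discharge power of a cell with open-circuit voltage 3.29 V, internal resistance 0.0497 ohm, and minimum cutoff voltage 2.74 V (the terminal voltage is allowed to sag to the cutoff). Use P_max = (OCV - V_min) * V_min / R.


dV = OCV - V_min = 0.55 V (so I_max = dV / R)
P_max = dV * V_min / R = 0.55 * 2.74 / 0.0497 = 30.32 W

30.32 W


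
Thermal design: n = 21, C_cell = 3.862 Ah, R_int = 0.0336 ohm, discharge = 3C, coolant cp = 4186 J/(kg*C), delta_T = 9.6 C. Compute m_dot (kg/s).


Step 1: I = 3 * 3.862 = 11.586 A
Step 2: Q_cell = I^2 * R = 11.586^2 * 0.0336 = 4.5103 W
Step 3: Q_total = 21 * 4.5103 = 94.716 W
Step 4: m_dot = Q_total / (cp * dT) = 94.716 / (4186 * 9.6) = 0.002357 kg/s

0.002357 kg/s


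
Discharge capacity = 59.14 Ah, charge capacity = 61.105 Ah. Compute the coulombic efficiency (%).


Coulombic efficiency = 59.14/61.105 * 100% = 96.78%

96.78%


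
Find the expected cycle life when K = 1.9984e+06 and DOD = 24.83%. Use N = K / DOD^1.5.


Step 1: DOD^1.5 = 24.83^1.5 = 123.73
Step 2: N = 1.9984e+06 / 123.73 = 16150 cycles

16150 cycles


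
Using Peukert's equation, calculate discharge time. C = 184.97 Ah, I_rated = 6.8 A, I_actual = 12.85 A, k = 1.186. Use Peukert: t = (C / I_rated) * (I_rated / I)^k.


Step 1: t_rated = C / I_rated = 184.97 / 6.8 = 27.201 hr
Step 2: ratio = 6.8 / 12.85 = 0.52918
Step 3: ratio^k = 0.52918^1.186 = 0.4701
Step 4: t = t_rated * ratio^k = 27.201 * 0.4701 = 12.79 hr

12.79 hr


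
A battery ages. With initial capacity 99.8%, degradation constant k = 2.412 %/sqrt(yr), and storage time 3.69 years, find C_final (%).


sqrt(t) = sqrt(3.69) = 1.9209
C_final = 99.8 - 2.412 * 1.9209 = 95.17%

95.17%


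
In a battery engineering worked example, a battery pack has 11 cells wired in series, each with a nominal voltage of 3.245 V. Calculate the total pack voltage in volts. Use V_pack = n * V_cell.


V_pack = n * V_cell = 11 * 3.245 = 35.695 V

35.695 V


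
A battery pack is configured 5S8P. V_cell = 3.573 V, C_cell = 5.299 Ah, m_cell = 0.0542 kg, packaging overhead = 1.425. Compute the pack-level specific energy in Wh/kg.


Step 1: V_pack = 5 * 3.573 = 17.865 V
Step 2: C_pack = 8 * 5.299 = 42.392 Ah
Step 3: E_pack = V_pack * C_pack = 17.865 * 42.392 = 757.33 Wh
Step 4: m_pack = 5 * 8 * 0.0542 * 1.425 = 3.0894 kg
Step 5: ED = E_pack / m_pack = 757.33 / 3.0894 = 245.1 Wh/kg

245.1 Wh/kg


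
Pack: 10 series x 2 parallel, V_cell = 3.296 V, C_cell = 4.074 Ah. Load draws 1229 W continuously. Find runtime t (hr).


Step 1: E_pack = Ns * V_cell * Np * C_cell = 10 * 3.296 * 2 * 4.074 = 268.56 Wh
Step 2: t = E_pack / P = 268.56 / 1229 = 0.2185 hr

0.2185 hr


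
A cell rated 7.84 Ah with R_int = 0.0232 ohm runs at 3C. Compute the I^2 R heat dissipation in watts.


Step 1: I = C_rate * capacity = 3 * 7.84 = 23.52 A
Step 2: Q = I^2 * R = 23.52^2 * 0.0232 = 553.19 * 0.0232 = 12.83 W

12.83 W


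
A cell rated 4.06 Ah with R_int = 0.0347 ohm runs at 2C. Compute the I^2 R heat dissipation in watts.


Step 1: I = C_rate * capacity = 2 * 4.06 = 8.12 A
Step 2: Q = I^2 * R = 8.12^2 * 0.0347 = 65.934 * 0.0347 = 2.288 W

2.288 W


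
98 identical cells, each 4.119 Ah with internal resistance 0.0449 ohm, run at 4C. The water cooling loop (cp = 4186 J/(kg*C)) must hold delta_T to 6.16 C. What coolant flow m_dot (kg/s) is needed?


Step 1: I = 4 * 4.119 = 16.476 A
Step 2: Q_cell = I^2 * R = 16.476^2 * 0.0449 = 12.188 W
Step 3: Q_total = 98 * 12.188 = 1194.4 W
Step 4: m_dot = Q_total / (cp * dT) = 1194.4 / (4186 * 6.16) = 0.04632 kg/s

0.04632 kg/s


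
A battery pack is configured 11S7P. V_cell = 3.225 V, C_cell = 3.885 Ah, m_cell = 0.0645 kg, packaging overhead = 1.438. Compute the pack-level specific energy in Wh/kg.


Step 1: V_pack = 11 * 3.225 = 35.475 V
Step 2: C_pack = 7 * 3.885 = 27.195 Ah
Step 3: E_pack = V_pack * C_pack = 35.475 * 27.195 = 964.74 Wh
Step 4: m_pack = 11 * 7 * 0.0645 * 1.438 = 7.1418 kg
Step 5: ED = E_pack / m_pack = 964.74 / 7.1418 = 135.1 Wh/kg

135.1 Wh/kg


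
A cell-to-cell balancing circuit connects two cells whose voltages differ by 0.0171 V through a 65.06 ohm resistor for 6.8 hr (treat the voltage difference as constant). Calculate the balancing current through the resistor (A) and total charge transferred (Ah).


I_bal = dV / R = 0.0171 / 65.06 = 2.6283e-04 A
Q = I_bal * t = 2.6283e-04 * 6.8 = 0.001787 Ah

I=2.6283e-04 A, Q=0.001787 Ah


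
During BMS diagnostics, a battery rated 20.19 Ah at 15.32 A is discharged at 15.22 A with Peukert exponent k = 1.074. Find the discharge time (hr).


t_rated = C / I_rated = 20.19 / 15.32 = 1.3179 hr
(I_rated/I)^k = (1.0066)^1.074 = 1.0071
t = t_rated * (I_rated/I)^k = 1.3179 * 1.0071 = 1.327 hr

1.327 hr


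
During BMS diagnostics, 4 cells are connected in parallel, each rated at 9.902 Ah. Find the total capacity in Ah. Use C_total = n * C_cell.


C_total = 4 * 9.902 = 39.608 Ah

39.608 Ah


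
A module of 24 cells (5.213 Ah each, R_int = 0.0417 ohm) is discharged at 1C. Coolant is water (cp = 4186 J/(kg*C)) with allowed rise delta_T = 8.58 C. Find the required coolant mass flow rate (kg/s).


Step 1: I = 1 * 5.213 = 5.213 A
Step 2: Q_cell = I^2 * R = 5.213^2 * 0.0417 = 1.1332 W
Step 3: Q_total = 24 * 1.1332 = 27.197 W
Step 4: m_dot = Q_total / (cp * dT) = 27.197 / (4186 * 8.58) = 7.572e-04 kg/s

7.572e-04 kg/s


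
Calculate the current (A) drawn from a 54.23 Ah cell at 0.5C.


At 0.5C: I = 0.5 * 54.23 Ah = 27.115 A

27.115 A


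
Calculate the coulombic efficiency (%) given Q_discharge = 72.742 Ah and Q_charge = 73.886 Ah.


Coulombic efficiency = 72.742/73.886 * 100% = 98.45%

98.45%


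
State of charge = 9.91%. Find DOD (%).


Complement of SOC: DOD = 100% - 9.91% = 90.09%

90.09%


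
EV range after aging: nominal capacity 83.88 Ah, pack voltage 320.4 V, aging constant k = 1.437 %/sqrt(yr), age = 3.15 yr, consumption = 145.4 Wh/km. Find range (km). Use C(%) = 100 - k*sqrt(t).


Step 1: capacity retention = 100 - 1.437 * sqrt(3.15) = 100 - 1.437 * 1.7748 = 97.45%
Step 2: C_now = 83.88 * 97.45/100 = 81.741 Ah
Step 3: E_pack = V * C_now = 320.4 * 81.741 = 26190 Wh
Step 4: range = E_pack / consumption = 26190 / 145.4 = 180.1 km

180.1 km


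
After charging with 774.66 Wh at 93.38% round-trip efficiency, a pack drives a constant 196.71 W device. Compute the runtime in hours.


Step 1: E_discharge = eta/100 * E_charge = 93.38/100 * 774.66 = 723.38 Wh
Step 2: t = E_discharge / P = 723.38 / 196.71 = 3.677 hr

3.677 hr


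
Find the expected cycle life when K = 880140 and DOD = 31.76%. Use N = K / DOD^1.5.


DOD^1.5 = 178.99
N = K / DOD^1.5 = 880140 / 178.99 = 4917

4917 cycles


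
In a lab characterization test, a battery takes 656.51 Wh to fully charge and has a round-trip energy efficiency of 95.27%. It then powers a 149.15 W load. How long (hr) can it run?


Step 1: E_discharge = eta/100 * E_charge = 95.27/100 * 656.51 = 625.46 Wh
Step 2: t = E_discharge / P = 625.46 / 149.15 = 4.193 hr

4.193 hr


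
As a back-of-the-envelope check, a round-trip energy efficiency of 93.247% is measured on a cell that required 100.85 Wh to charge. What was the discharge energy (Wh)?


E_dis = eta/100 * E_chg = 93.247/100 * 100.85 = 94.04 Wh

94.04 Wh


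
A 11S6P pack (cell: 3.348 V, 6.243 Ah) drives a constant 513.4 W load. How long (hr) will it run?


Step 1: E_pack = Ns * V_cell * Np * C_cell = 11 * 3.348 * 6 * 6.243 = 1379.5 Wh
Step 2: t = E_pack / P = 1379.5 / 513.4 = 2.687 hr

2.687 hr


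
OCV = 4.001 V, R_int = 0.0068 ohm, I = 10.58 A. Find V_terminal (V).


IR drop = 10.58 * 0.0068 = 0.071944 V
V = 4.001 - 0.071944 = 3.929 V

3.929 V


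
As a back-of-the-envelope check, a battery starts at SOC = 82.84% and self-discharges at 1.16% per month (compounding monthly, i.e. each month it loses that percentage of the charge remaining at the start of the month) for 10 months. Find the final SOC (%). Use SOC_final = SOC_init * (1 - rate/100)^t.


Monthly retention factor = 1 - 1.16/100 = 0.9884
Over 10 months: factor^10 = 0.88987
SOC_final = 82.84 * 0.88987 = 73.72%

73.72%


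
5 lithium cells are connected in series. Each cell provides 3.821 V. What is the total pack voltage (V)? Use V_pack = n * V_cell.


V_pack = n * V_cell = 5 * 3.821 = 19.105 V

19.105 V


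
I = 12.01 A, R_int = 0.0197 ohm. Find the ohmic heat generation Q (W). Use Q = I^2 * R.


Q = I^2 * R = 12.01^2 * 0.0197 = 2.842 W

2.842 W


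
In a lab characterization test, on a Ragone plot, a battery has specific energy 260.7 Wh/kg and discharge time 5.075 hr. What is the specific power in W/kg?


P_specific = E / t = 260.7 / 5.075 = 51.37 W/kg

51.37 W/kg


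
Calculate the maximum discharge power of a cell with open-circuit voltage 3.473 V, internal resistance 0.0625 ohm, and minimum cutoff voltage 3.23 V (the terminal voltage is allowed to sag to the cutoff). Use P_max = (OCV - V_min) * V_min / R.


P_max = (OCV - V_min) * V_min / R = (3.473 - 3.23) * 3.23 / 0.0625 = 0.243 * 3.23 / 0.0625 = 12.56 W

12.56 W


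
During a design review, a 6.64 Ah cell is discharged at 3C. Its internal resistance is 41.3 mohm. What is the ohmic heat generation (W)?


Convert: R = 41.3 mohm = 0.0413 ohm
Step 1: I = C_rate * capacity = 3 * 6.64 = 19.92 A
Step 2: Q = I^2 * R = 19.92^2 * 0.0413 = 396.81 * 0.0413 = 16.39 W

16.39 W


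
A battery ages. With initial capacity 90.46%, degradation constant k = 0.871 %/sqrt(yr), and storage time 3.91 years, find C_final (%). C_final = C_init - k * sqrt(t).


sqrt(t) = sqrt(3.91) = 1.9774
C_final = 90.46 - 0.871 * 1.9774 = 88.74%

88.74%


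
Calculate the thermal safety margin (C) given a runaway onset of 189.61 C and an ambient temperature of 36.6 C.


Safety margin = 189.61 C - 36.6 C = 153.01 C

153.01 C


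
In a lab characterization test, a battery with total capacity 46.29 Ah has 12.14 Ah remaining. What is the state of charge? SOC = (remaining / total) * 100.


SOC = (remaining / total) * 100 = (12.14 / 46.29) * 100 = 26.23%

26.23%


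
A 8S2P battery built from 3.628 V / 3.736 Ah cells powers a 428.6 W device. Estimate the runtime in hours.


Step 1: E_pack = Ns * V_cell * Np * C_cell = 8 * 3.628 * 2 * 3.736 = 216.87 Wh
Step 2: t = E_pack / P = 216.87 / 428.6 = 0.5060 hr

0.5060 hr


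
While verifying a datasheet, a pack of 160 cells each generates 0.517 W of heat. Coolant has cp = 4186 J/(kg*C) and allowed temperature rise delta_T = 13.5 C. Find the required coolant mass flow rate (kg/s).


Q_total = 160 * 0.517 = 82.72 W
m_dot = Q_total / (cp * dT) = 82.72 / (4186 * 13.5) = 0.001464 kg/s

0.001464 kg/s


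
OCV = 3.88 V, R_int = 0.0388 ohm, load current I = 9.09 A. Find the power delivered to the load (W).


Step 1: V_terminal = OCV - I*R = 3.88 - 9.09 * 0.0388 = 3.5273 V
Step 2: P_out = V_terminal * I = 3.5273 * 9.09 = 32.06 W

32.06 W


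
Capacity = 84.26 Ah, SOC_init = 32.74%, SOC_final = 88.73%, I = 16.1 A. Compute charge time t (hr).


delta_Ah = 84.26 * (88.73 - 32.74) / 100 = 47.177 Ah
t = delta_Ah / I = 47.177 / 16.1 = 2.930 hr

2.930 hr


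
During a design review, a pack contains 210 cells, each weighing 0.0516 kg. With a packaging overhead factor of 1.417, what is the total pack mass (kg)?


m_pack = n * m_cell * overhead = 210 * 0.0516 * 1.417 = 15.35 kg

15.35 kg


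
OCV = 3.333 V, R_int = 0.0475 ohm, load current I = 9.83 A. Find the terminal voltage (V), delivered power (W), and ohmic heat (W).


Step 1: V_terminal = OCV - I*R = 3.333 - 9.83 * 0.0475 = 2.8661 V
Step 2: P_out = V_terminal * I = 2.8661 * 9.83 = 28.17 W
Step 3: Q = I^2 * R = 9.83^2 * 0.0475 = 4.590 W

V=2.8661 V, P=28.17 W, Q=4.590 W


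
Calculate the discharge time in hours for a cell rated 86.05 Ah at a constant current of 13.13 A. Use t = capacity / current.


Runtime = 86.05 Ah / 13.13 A = 6.554 hr

6.554 hr


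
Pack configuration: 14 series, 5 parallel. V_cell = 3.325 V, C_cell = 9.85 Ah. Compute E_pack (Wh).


V_pack = 14 * 3.325 = 46.55 V
C_pack = 5 * 9.85 = 49.25 Ah
E = V_pack * C_pack = 46.55 * 49.25 = 2293 Wh

2293 Wh


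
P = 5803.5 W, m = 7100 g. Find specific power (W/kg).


Convert: m = 7100 g = 7.1 kg
Specific power = 5803.5 W / 7.1 kg = 817.4 W/kg

817.4 W/kg


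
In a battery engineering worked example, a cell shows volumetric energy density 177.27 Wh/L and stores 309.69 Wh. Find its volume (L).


V = E / ED = 309.69 / 177.27 = 1.747 L

1.747 L


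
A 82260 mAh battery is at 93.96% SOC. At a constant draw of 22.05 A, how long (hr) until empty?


Convert: C_total = 82260 mAh = 82.26 Ah
Step 1: remaining = SOC/100 * C_total = 93.96/100 * 82.26 = 77.291 Ah
Step 2: t = remaining / I = 77.291 / 22.05 = 3.505 hr

3.505 hr


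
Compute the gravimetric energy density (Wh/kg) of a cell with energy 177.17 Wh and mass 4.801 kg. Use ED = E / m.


ED = E / m = 177.17 / 4.801 = 36.90 Wh/kg

36.90 Wh/kg


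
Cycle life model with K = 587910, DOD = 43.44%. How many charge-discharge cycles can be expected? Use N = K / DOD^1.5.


DOD^1.5 = 286.31
N = K / DOD^1.5 = 587910 / 286.31 = 2053

2053 cycles


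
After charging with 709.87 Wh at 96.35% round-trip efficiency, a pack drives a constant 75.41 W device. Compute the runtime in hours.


Step 1: E_discharge = eta/100 * E_charge = 96.35/100 * 709.87 = 683.96 Wh
Step 2: t = E_discharge / P = 683.96 / 75.41 = 9.070 hr

9.070 hr


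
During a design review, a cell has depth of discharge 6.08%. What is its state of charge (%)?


SOC = 100 - DOD = 100 - 6.08 = 93.92%

93.92%


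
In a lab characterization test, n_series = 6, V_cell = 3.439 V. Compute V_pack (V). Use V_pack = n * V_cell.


Series voltages add: 6 * 3.439 V = 20.634 V

20.634 V


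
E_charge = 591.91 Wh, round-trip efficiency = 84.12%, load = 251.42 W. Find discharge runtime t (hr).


Step 1: E_discharge = eta/100 * E_charge = 84.12/100 * 591.91 = 497.91 Wh
Step 2: t = E_discharge / P = 497.91 / 251.42 = 1.980 hr

1.980 hr


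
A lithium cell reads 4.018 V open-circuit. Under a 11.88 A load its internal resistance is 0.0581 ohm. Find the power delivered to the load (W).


Step 1: V_terminal = OCV - I*R = 4.018 - 11.88 * 0.0581 = 3.3278 V
Step 2: P_out = V_terminal * I = 3.3278 * 11.88 = 39.53 W

39.53 W


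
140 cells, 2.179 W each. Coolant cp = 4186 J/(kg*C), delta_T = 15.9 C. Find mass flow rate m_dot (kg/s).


Step 1: Total heat Q = 140 * 2.179 W = 305.06 W
Step 2: denom = cp * dT = 4186 * 15.9 = 66557
Step 3: m_dot = 305.06 / 66557 = 0.004583 kg/s

0.004583 kg/s


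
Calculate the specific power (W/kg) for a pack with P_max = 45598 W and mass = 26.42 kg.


Specific power = 45598 W / 26.42 kg = 1726 W/kg

1726 W/kg


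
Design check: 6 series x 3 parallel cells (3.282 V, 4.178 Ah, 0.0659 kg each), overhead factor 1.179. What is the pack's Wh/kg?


Step 1: V_pack = 6 * 3.282 = 19.692 V
Step 2: C_pack = 3 * 4.178 = 12.534 Ah
Step 3: E_pack = V_pack * C_pack = 19.692 * 12.534 = 246.82 Wh
Step 4: m_pack = 6 * 3 * 0.0659 * 1.179 = 1.3985 kg
Step 5: ED = E_pack / m_pack = 246.82 / 1.3985 = 176.5 Wh/kg

176.5 Wh/kg


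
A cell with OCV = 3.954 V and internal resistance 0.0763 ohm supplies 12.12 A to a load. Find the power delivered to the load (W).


Step 1: V_terminal = OCV - I*R = 3.954 - 12.12 * 0.0763 = 3.0292 V
Step 2: P_out = V_terminal * I = 3.0292 * 12.12 = 36.71 W

36.71 W


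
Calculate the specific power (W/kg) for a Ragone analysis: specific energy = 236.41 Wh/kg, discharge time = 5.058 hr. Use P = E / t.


P_specific = E / t = 236.41 / 5.058 = 46.74 W/kg

46.74 W/kg


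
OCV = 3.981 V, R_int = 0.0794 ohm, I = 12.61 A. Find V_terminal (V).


IR drop = 12.61 * 0.0794 = 1.0012 V
V = 3.981 - 1.0012 = 2.980 V

2.980 V


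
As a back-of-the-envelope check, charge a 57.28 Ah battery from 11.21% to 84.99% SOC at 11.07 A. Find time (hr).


Step 1: dSOC = 84.99% - 11.21% = 73.78%
Step 2: delta_Ah = 57.28 * 73.78 / 100 = 42.261 Ah
Step 3: t = 42.261 / 11.07 = 3.818 hr

3.818 hr


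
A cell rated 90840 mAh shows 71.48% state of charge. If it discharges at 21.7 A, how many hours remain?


Convert: C_total = 90840 mAh = 90.84 Ah
Step 1: remaining = SOC/100 * C_total = 71.48/100 * 90.84 = 64.932 Ah
Step 2: t = remaining / I = 64.932 / 21.7 = 2.992 hr

2.992 hr


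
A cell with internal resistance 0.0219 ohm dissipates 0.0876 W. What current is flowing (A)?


I = sqrt(Q / R) = sqrt(0.0876 / 0.0219) = sqrt(4) = 2.000 A

2.000 A


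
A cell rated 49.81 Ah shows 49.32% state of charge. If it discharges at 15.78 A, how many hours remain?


Step 1: remaining = SOC/100 * C_total = 49.32/100 * 49.81 = 24.566 Ah
Step 2: t = remaining / I = 24.566 / 15.78 = 1.557 hr

1.557 hr


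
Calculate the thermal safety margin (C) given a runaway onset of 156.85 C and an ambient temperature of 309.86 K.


Convert: T_ambient = 309.86 K = 36.71 C
margin = 156.85 - 36.71 = 120.14 C

120.14 C


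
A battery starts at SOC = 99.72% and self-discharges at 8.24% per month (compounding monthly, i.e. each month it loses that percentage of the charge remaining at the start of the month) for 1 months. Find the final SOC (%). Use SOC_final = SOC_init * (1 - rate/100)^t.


decay = (1 - 8.24/100)^1 = 0.9176
SOC_final = 99.72 * 0.9176 = 91.50%

91.50%


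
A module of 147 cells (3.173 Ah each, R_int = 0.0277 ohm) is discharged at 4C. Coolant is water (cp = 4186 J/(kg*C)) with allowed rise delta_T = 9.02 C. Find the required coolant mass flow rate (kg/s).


Step 1: I = 4 * 3.173 = 12.692 A
Step 2: Q_cell = I^2 * R = 12.692^2 * 0.0277 = 4.4621 W
Step 3: Q_total = 147 * 4.4621 = 655.93 W
Step 4: m_dot = Q_total / (cp * dT) = 655.93 / (4186 * 9.02) = 0.01737 kg/s

0.01737 kg/s


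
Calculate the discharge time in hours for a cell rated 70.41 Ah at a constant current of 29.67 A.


t = capacity / current = 70.41 / 29.67 = 2.373 hr

2.373 hr


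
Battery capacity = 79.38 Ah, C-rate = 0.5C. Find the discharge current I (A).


At 0.5C: I = 0.5 * 79.38 Ah = 39.69 A

39.69 A


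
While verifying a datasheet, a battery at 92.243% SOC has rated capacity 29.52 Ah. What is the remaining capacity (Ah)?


remaining = SOC / 100 * total = 92.243 / 100 * 29.52 = 27.23 Ah

27.23 Ah


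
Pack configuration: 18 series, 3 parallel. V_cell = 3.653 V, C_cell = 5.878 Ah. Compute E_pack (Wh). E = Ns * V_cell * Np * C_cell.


V_pack = 18 * 3.653 = 65.754 V
C_pack = 3 * 5.878 = 17.634 Ah
E = V_pack * C_pack = 65.754 * 17.634 = 1160 Wh

1160 Wh


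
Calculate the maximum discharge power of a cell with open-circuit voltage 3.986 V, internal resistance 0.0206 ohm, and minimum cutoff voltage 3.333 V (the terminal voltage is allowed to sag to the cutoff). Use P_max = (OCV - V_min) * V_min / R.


P_max = (OCV - V_min) * V_min / R = (3.986 - 3.333) * 3.333 / 0.0206 = 0.653 * 3.333 / 0.0206 = 105.7 W

105.7 W


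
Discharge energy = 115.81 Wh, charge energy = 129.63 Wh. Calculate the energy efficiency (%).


eta_e = E_dis / E_chg * 100 = 115.81 / 129.63 * 100 = 89.34%

89.34%


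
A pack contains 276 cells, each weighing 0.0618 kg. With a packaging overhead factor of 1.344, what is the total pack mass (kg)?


m_pack = n * m_cell * overhead = 276 * 0.0618 * 1.344 = 22.92 kg

22.92 kg


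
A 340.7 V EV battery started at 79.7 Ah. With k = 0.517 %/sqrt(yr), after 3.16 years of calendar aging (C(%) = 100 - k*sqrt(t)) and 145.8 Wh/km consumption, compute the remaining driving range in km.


Step 1: capacity retention = 100 - 0.517 * sqrt(3.16) = 100 - 0.517 * 1.7776 = 99.081%
Step 2: C_now = 79.7 * 99.081/100 = 78.968 Ah
Step 3: E_pack = V * C_now = 340.7 * 78.968 = 26904 Wh
Step 4: range = E_pack / consumption = 26904 / 145.8 = 184.5 km

184.5 km


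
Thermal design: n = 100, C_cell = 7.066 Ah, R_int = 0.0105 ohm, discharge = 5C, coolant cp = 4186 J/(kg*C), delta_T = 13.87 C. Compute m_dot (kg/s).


Step 1: I = 5 * 7.066 = 35.33 A
Step 2: Q_cell = I^2 * R = 35.33^2 * 0.0105 = 13.106 W
Step 3: Q_total = 100 * 13.106 = 1310.6 W
Step 4: m_dot = Q_total / (cp * dT) = 1310.6 / (4186 * 13.87) = 0.02257 kg/s

0.02257 kg/s


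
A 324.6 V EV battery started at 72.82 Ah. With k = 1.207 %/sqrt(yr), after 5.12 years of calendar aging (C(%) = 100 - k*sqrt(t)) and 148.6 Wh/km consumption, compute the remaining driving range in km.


Step 1: capacity retention = 100 - 1.207 * sqrt(5.12) = 100 - 1.207 * 2.2627 = 97.269%
Step 2: C_now = 72.82 * 97.269/100 = 70.831 Ah
Step 3: E_pack = V * C_now = 324.6 * 70.831 = 22992 Wh
Step 4: range = E_pack / consumption = 22992 / 148.6 = 154.7 km

154.7 km


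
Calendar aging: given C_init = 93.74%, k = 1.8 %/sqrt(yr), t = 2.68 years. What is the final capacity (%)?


sqrt(t) = sqrt(2.68) = 1.6371
C_final = 93.74 - 1.8 * 1.6371 = 90.79%

90.79%


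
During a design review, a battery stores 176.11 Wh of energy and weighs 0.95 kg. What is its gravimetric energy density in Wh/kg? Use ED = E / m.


ED = E / m = 176.11 / 0.95 = 185.4 Wh/kg

185.4 Wh/kg


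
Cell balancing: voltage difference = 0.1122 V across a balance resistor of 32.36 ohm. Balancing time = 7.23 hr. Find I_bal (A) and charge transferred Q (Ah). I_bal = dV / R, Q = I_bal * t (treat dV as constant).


I_bal = dV / R = 0.1122 / 32.36 = 0.0034672 A
Q = I_bal * t = 0.0034672 * 7.23 = 0.02507 Ah

I=0.0034672 A, Q=0.02507 Ah


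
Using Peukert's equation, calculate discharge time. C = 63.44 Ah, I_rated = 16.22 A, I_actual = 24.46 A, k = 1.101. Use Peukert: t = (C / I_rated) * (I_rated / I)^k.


Step 1: t_rated = C / I_rated = 63.44 / 16.22 = 3.9112 hr
Step 2: ratio = 16.22 / 24.46 = 0.66312
Step 3: ratio^k = 0.66312^1.101 = 0.63617
Step 4: t = t_rated * ratio^k = 3.9112 * 0.63617 = 2.488 hr

2.488 hr


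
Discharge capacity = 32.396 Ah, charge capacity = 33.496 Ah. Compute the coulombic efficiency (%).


eta_c = Q_dis / Q_chg * 100 = 32.396 / 33.496 * 100 = 96.72%

96.72%


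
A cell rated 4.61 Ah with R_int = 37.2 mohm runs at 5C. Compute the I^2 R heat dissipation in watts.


Convert: R = 37.2 mohm = 0.0372 ohm
Step 1: I = C_rate * capacity = 5 * 4.61 = 23.05 A
Step 2: Q = I^2 * R = 23.05^2 * 0.0372 = 531.3 * 0.0372 = 19.76 W

19.76 W


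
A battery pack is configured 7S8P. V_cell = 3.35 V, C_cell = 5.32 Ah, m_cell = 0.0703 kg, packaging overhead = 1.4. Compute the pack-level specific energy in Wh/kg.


Step 1: V_pack = 7 * 3.35 = 23.45 V
Step 2: C_pack = 8 * 5.32 = 42.56 Ah
Step 3: E_pack = V_pack * C_pack = 23.45 * 42.56 = 998.03 Wh
Step 4: m_pack = 7 * 8 * 0.0703 * 1.4 = 5.5115 kg
Step 5: ED = E_pack / m_pack = 998.03 / 5.5115 = 181.1 Wh/kg

181.1 Wh/kg


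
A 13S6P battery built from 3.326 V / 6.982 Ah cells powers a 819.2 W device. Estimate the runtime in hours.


Step 1: E_pack = Ns * V_cell * Np * C_cell = 13 * 3.326 * 6 * 6.982 = 1811.3 Wh
Step 2: t = E_pack / P = 1811.3 / 819.2 = 2.211 hr

2.211 hr


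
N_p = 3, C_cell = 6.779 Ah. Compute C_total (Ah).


Parallel capacities add: 3 * 6.779 Ah = 20.337 Ah

20.337 Ah


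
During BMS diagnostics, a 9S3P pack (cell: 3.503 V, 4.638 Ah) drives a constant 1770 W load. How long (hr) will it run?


Step 1: E_pack = Ns * V_cell * Np * C_cell = 9 * 3.503 * 3 * 4.638 = 438.67 Wh
Step 2: t = E_pack / P = 438.67 / 1770 = 0.2478 hr

0.2478 hr


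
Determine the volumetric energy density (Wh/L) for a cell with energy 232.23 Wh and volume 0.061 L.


ED = E / V = 232.23 / 0.061 = 3807 Wh/L

3807 Wh/L


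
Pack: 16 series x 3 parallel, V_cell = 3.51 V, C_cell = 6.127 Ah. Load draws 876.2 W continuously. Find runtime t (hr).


Step 1: E_pack = Ns * V_cell * Np * C_cell = 16 * 3.51 * 3 * 6.127 = 1032.3 Wh
Step 2: t = E_pack / P = 1032.3 / 876.2 = 1.178 hr

1.178 hr


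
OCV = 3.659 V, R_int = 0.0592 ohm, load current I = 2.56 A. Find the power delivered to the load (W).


Step 1: V_terminal = OCV - I*R = 3.659 - 2.56 * 0.0592 = 3.5074 V
Step 2: P_out = V_terminal * I = 3.5074 * 2.56 = 8.979 W

8.979 W


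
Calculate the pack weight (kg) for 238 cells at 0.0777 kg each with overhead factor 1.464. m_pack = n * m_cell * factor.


Cell mass sum = 238 * 0.0777 = 18.493 kg
With overhead 1.464: m_pack = 18.493 * 1.464 = 27.07 kg

27.07 kg


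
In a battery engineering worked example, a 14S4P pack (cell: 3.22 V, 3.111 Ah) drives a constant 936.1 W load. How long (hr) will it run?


Step 1: E_pack = Ns * V_cell * Np * C_cell = 14 * 3.22 * 4 * 3.111 = 560.98 Wh
Step 2: t = E_pack / P = 560.98 / 936.1 = 0.5993 hr

0.5993 hr


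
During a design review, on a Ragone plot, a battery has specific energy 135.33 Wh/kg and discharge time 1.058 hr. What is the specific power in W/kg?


Specific power = 135.33 Wh/kg / 1.058 hr = 127.9 W/kg

127.9 W/kg


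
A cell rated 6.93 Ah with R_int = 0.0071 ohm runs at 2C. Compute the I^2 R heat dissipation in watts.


Step 1: I = C_rate * capacity = 2 * 6.93 = 13.86 A
Step 2: Q = I^2 * R = 13.86^2 * 0.0071 = 192.1 * 0.0071 = 1.364 W

1.364 W


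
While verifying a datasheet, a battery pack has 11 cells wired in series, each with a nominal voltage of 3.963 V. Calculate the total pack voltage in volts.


V_pack = n * V_cell = 11 * 3.963 = 43.593 V

43.593 V


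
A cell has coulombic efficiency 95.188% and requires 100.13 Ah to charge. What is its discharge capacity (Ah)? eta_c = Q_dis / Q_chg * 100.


Q_dis = eta/100 * Q_chg = 95.188/100 * 100.13 = 95.31 Ah

95.31 Ah


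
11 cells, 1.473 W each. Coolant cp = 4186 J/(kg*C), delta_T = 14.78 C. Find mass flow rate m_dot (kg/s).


Q_total = 11 * 1.473 = 16.203 W
m_dot = Q_total / (cp * dT) = 16.203 / (4186 * 14.78) = 2.619e-04 kg/s

2.619e-04 kg/s


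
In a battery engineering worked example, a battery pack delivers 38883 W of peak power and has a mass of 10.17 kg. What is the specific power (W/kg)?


Specific power = 38883 W / 10.17 kg = 3823 W/kg

3823 W/kg


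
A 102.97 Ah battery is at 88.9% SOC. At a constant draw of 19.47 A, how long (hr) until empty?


Step 1: remaining = SOC/100 * C_total = 88.9/100 * 102.97 = 91.54 Ah
Step 2: t = remaining / I = 91.54 / 19.47 = 4.702 hr

4.702 hr


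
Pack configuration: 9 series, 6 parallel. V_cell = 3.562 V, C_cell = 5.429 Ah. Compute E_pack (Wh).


V_pack = 9 * 3.562 = 32.058 V
C_pack = 6 * 5.429 = 32.574 Ah
E = V_pack * C_pack = 32.058 * 32.574 = 1044 Wh

1044 Wh


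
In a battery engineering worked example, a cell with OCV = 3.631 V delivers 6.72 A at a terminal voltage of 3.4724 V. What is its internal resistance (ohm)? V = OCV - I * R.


R = (OCV - V) / I = (3.631 - 3.4724) / 6.72 = 0.02360 ohm

0.02360 ohm


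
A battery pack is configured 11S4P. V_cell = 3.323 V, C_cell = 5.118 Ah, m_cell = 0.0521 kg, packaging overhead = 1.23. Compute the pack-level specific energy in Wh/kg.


Step 1: V_pack = 11 * 3.323 = 36.553 V
Step 2: C_pack = 4 * 5.118 = 20.472 Ah
Step 3: E_pack = V_pack * C_pack = 36.553 * 20.472 = 748.31 Wh
Step 4: m_pack = 11 * 4 * 0.0521 * 1.23 = 2.8197 kg
Step 5: ED = E_pack / m_pack = 748.31 / 2.8197 = 265.4 Wh/kg

265.4 Wh/kg


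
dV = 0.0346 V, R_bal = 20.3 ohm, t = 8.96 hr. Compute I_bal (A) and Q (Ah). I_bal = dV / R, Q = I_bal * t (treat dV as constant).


I_bal = dV / R = 0.0346 / 20.3 = 0.0017044 A
Q = I_bal * t = 0.0017044 * 8.96 = 0.01527 Ah

I=0.0017044 A, Q=0.01527 Ah


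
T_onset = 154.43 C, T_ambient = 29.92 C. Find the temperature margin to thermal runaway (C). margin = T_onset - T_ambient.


Safety margin = 154.43 C - 29.92 C = 124.51 C

124.51 C


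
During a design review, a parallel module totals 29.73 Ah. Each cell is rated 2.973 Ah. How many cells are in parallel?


n = C_total / C_cell = 29.73 / 2.973 = 10

10


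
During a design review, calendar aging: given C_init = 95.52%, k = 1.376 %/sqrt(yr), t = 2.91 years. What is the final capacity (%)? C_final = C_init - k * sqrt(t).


Step 1: sqrt(2.91 yr) = 1.7059
Step 2: drop = 1.376 * 1.7059 = 2.3473
Step 3: C_final = 95.52 - 2.3473 = 93.17%

93.17%


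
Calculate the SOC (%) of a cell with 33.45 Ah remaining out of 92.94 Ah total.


SOC% = 33.45 / 92.94 * 100 = 35.99%

35.99%


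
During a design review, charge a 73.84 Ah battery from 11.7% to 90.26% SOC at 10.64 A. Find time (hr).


delta_Ah = 73.84 * (90.26 - 11.7) / 100 = 58.009 Ah
t = delta_Ah / I = 58.009 / 10.64 = 5.452 hr

5.452 hr


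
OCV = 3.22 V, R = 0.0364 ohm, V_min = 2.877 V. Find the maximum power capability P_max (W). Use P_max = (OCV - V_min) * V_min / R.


dV = OCV - V_min = 0.343 V (so I_max = dV / R)
P_max = dV * V_min / R = 0.343 * 2.877 / 0.0364 = 27.11 W

27.11 W


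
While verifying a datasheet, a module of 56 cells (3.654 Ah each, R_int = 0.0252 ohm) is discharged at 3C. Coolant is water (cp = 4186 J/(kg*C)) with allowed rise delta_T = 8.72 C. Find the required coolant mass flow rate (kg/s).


Step 1: I = 3 * 3.654 = 10.962 A
Step 2: Q_cell = I^2 * R = 10.962^2 * 0.0252 = 3.0282 W
Step 3: Q_total = 56 * 3.0282 = 169.58 W
Step 4: m_dot = Q_total / (cp * dT) = 169.58 / (4186 * 8.72) = 0.004646 kg/s

0.004646 kg/s


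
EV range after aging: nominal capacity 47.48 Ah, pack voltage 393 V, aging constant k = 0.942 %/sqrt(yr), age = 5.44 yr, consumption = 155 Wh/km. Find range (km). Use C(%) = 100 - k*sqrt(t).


Step 1: capacity retention = 100 - 0.942 * sqrt(5.44) = 100 - 0.942 * 2.3324 = 97.803%
Step 2: C_now = 47.48 * 97.803/100 = 46.437 Ah
Step 3: E_pack = V * C_now = 393 * 46.437 = 18250 Wh
Step 4: range = E_pack / consumption = 18250 / 155 = 117.7 km

117.7 km


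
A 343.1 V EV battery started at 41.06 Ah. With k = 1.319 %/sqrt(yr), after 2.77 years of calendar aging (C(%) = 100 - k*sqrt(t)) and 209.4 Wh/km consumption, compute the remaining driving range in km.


Step 1: capacity retention = 100 - 1.319 * sqrt(2.77) = 100 - 1.319 * 1.6643 = 97.805%
Step 2: C_now = 41.06 * 97.805/100 = 40.159 Ah
Step 3: E_pack = V * C_now = 343.1 * 40.159 = 13779 Wh
Step 4: range = E_pack / consumption = 13779 / 209.4 = 65.80 km

65.80 km


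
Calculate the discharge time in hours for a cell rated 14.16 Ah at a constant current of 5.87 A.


Runtime = 14.16 Ah / 5.87 A = 2.412 hr

2.412 hr


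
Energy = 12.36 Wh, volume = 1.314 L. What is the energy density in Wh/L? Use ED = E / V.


ED = E / V = 12.36 / 1.314 = 9.406 Wh/L

9.406 Wh/L


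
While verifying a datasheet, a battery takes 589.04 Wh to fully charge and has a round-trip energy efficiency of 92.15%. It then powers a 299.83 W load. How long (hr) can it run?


Step 1: E_discharge = eta/100 * E_charge = 92.15/100 * 589.04 = 542.8 Wh
Step 2: t = E_discharge / P = 542.8 / 299.83 = 1.810 hr

1.810 hr


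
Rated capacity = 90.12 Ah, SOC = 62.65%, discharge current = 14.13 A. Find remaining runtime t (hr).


Step 1: remaining = SOC/100 * C_total = 62.65/100 * 90.12 = 56.46 Ah
Step 2: t = remaining / I = 56.46 / 14.13 = 3.996 hr

3.996 hr


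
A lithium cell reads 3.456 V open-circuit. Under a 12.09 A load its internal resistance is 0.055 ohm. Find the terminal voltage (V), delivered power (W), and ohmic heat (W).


Step 1: V_terminal = OCV - I*R = 3.456 - 12.09 * 0.055 = 2.7911 V
Step 2: P_out = V_terminal * I = 2.7911 * 12.09 = 33.74 W
Step 3: Q = I^2 * R = 12.09^2 * 0.055 = 8.039 W

V=2.7911 V, P=33.74 W, Q=8.039 W


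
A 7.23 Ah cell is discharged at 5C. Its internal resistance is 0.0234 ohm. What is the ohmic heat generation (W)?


Step 1: I = C_rate * capacity = 5 * 7.23 = 36.15 A
Step 2: Q = I^2 * R = 36.15^2 * 0.0234 = 1306.8 * 0.0234 = 30.58 W

30.58 W


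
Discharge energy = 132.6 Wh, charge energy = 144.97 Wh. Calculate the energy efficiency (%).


eta_e = E_dis / E_chg * 100 = 132.6 / 144.97 * 100 = 91.47%

91.47%


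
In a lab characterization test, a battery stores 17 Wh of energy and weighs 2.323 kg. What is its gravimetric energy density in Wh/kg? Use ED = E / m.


Specific energy = 17 Wh / 2.323 kg = 7.318 Wh/kg

7.318 Wh/kg


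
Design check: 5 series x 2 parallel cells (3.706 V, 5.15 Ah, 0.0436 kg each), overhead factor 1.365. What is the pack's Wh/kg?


Step 1: V_pack = 5 * 3.706 = 18.53 V
Step 2: C_pack = 2 * 5.15 = 10.3 Ah
Step 3: E_pack = V_pack * C_pack = 18.53 * 10.3 = 190.86 Wh
Step 4: m_pack = 5 * 2 * 0.0436 * 1.365 = 0.59514 kg
Step 5: ED = E_pack / m_pack = 190.86 / 0.59514 = 320.7 Wh/kg

320.7 Wh/kg


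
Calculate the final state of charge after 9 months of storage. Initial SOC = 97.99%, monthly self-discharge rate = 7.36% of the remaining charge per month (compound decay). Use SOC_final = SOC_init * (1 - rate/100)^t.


decay = (1 - 7.36/100)^9 = 0.50256
SOC_final = 97.99 * 0.50256 = 49.25%

49.25%
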